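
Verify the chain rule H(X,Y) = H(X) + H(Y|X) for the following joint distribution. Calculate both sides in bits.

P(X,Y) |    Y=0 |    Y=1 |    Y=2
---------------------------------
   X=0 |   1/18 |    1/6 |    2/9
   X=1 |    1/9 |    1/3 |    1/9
H(X,Y) = 2.3774, H(X) = 0.9911, H(Y|X) = 1.3864 (all in bits)

Chain rule: H(X,Y) = H(X) + H(Y|X)

Left side — joint entropy directly:
H(X,Y) = -Σ p(x,y) log p(x,y) = 2.3774 bits

Right side — compute H(Y|X) from the conditional distributions:
P(X) = (4/9, 5/9), so H(X) = 0.9911 bits
H(Y|X) = Σ_x P(X=x) · H(Y|X=x):
  P(Y|X=0) = (1/8, 3/8, 1/2), H(Y|X=0) = 1.4056, weight P(X=0) = 4/9
  P(Y|X=1) = (1/5, 3/5, 1/5), H(Y|X=1) = 1.3710, weight P(X=1) = 5/9
H(Y|X) = 1.3864 bits

H(X) + H(Y|X) = 0.9911 + 1.3864 = 2.3774 bits

Both sides equal 2.3774 bits. ✓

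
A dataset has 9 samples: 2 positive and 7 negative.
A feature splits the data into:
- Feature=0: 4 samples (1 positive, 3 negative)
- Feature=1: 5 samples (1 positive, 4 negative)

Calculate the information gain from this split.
0.0026 bits

Information Gain = H(Y) - H(Y|Feature)

Before split:
P(positive) = 2/9 = 0.2222
H(Y) = 0.7642 bits

After split:
Feature=0: H = 0.8113 bits (weight = 4/9)
Feature=1: H = 0.7219 bits (weight = 5/9)
H(Y|Feature) = (4/9)×0.8113 + (5/9)×0.7219 = 0.7616 bits

Information Gain = 0.7642 - 0.7616 = 0.0026 bits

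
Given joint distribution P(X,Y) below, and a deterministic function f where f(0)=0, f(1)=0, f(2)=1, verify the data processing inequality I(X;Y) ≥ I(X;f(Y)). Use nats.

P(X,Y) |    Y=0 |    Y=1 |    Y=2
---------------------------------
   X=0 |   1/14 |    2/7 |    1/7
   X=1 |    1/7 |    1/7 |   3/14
I(X;Y) = 0.0436, I(X;f(Y)) = 0.0112, inequality holds: 0.0436 ≥ 0.0112

Data Processing Inequality: For any Markov chain X → Y → Z, we have I(X;Y) ≥ I(X;Z).

Here Z = f(Y) is a deterministic function of Y, forming X → Y → Z.

Original I(X;Y) = 0.0436 nats

After applying f:
P(X,Z) where Z=f(Y):
- P(X,Z=0) = P(X,Y=0) + P(X,Y=1)
- P(X,Z=1) = P(X,Y=2)

I(X;Z) = I(X;f(Y)) = 0.0112 nats

Verification: 0.0436 ≥ 0.0112 ✓

Information cannot be created by processing; the function f can only lose information about X.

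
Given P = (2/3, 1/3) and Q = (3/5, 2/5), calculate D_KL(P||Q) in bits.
0.0137 bits

KL divergence: D_KL(P||Q) = Σ p(x) log(p(x)/q(x))

Computing term by term:
  x=0: 2/3 × log_2[(2/3)/(3/5)] = 2/3 × 0.1520 = 0.1013
  x=1: 1/3 × log_2[(1/3)/(2/5)] = 1/3 × -0.2630 = -0.0877

D_KL(P||Q) = 0.0137 bits

Note: KL divergence is always non-negative and equals 0 iff P = Q.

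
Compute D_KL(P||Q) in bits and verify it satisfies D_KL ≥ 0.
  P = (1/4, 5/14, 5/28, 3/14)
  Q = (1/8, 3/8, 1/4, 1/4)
0.0905 bits

KL divergence satisfies the Gibbs inequality: D_KL(P||Q) ≥ 0 for all distributions P, Q.

D_KL(P||Q) = Σ p(x) log(p(x)/q(x))
Term by term:
  x=0: 1/4 × log_2[(1/4)/(1/8)] = 0.2500
  x=1: 5/14 × log_2[(5/14)/(3/8)] = -0.0251
  x=2: 5/28 × log_2[(5/28)/(1/4)] = -0.0867
  x=3: 3/14 × log_2[(3/14)/(1/4)] = -0.0477
D_KL(P||Q) = 0.0905 bits

D_KL(P||Q) = 0.0905 ≥ 0 ✓

This non-negativity is a fundamental property: relative entropy cannot be negative because it measures how different Q is from P.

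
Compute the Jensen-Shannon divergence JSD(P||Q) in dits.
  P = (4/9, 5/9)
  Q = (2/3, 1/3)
0.0110 dits

Jensen-Shannon divergence is:
JSD(P||Q) = 0.5 × D_KL(P||M) + 0.5 × D_KL(Q||M)
where M = 0.5 × (P + Q) is the mixture distribution.

M = 0.5 × (4/9, 5/9) + 0.5 × (2/3, 1/3) = (5/9, 4/9)

D_KL(P||M) = 0.0108 dits
D_KL(Q||M) = 0.0111 dits

JSD(P||Q) = 0.5 × 0.0108 + 0.5 × 0.0111 = 0.0110 dits

Unlike KL divergence, JSD is symmetric and bounded: 0 ≤ JSD ≤ log(2).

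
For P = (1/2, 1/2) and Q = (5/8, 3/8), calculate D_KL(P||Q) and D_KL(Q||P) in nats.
D_KL(P||Q) = 0.0323, D_KL(Q||P) = 0.0316

KL divergence is not symmetric: D_KL(P||Q) ≠ D_KL(Q||P) in general.

D_KL(P||Q) = 0.0323 nats
D_KL(Q||P) = 0.0316 nats

No, they are not equal!

This asymmetry is why KL divergence is not a true distance metric.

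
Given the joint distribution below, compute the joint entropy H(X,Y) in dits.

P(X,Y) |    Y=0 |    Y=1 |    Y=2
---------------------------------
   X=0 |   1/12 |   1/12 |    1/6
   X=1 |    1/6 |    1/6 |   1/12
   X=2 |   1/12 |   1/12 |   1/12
0.9287 dits

Joint entropy is H(X,Y) = -Σ_{x,y} p(x,y) log p(x,y).

Summing over all non-zero entries:
H(X,Y) = -[1/12·log_10(1/12) + 1/12·log_10(1/12) + 1/6·log_10(1/6) + 1/6·log_10(1/6) + 1/6·log_10(1/6) + 1/12·log_10(1/12) + 1/12·log_10(1/12) + 1/12·log_10(1/12) + 1/12·log_10(1/12)]
H(X,Y) = 0.9287 dits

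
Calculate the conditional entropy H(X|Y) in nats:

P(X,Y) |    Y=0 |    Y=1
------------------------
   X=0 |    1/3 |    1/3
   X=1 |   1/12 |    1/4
0.6069 nats

Using the chain rule: H(X|Y) = H(X,Y) - H(Y)

First, compute H(X,Y) = 1.2861 nats

Marginal P(Y) = (5/12, 7/12)
H(Y) = 0.6792 nats

H(X|Y) = H(X,Y) - H(Y) = 1.2861 - 0.6792 = 0.6069 nats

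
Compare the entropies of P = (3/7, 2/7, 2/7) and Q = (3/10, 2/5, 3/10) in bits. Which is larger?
Q

Computing entropies in bits:
H(P) = 1.5567
H(Q) = 1.5710

Distribution Q has higher entropy.

Intuition: The distribution closer to uniform (more spread out) has higher entropy.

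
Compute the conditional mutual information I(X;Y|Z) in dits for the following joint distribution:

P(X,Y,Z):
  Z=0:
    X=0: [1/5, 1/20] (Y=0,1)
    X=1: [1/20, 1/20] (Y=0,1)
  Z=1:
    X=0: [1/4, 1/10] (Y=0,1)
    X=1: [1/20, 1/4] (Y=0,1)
0.0517 dits

Conditional mutual information: I(X;Y|Z) = H(X|Z) + H(Y|Z) - H(X,Y|Z)

H(Z) = 0.2812
H(X,Z) = 0.5670 → H(X|Z) = 0.2858
H(Y,Z) = 0.5670 → H(Y|Z) = 0.2858
H(X,Y,Z) = 0.8010 → H(X,Y|Z) = 0.5198

I(X;Y|Z) = 0.2858 + 0.2858 - 0.5198 = 0.0517 dits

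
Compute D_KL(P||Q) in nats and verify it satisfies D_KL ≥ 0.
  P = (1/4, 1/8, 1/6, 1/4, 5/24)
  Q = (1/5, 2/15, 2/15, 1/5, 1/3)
0.0428 nats

KL divergence satisfies the Gibbs inequality: D_KL(P||Q) ≥ 0 for all distributions P, Q.

D_KL(P||Q) = Σ p(x) log(p(x)/q(x))
Term by term:
  x=0: 1/4 × log_e[(1/4)/(1/5)] = 0.0558
  x=1: 1/8 × log_e[(1/8)/(2/15)] = -0.0081
  x=2: 1/6 × log_e[(1/6)/(2/15)] = 0.0372
  x=3: 1/4 × log_e[(1/4)/(1/5)] = 0.0558
  x=4: 5/24 × log_e[(5/24)/(1/3)] = -0.0979
D_KL(P||Q) = 0.0428 nats

D_KL(P||Q) = 0.0428 ≥ 0 ✓

This non-negativity is a fundamental property: relative entropy cannot be negative because it measures how different Q is from P.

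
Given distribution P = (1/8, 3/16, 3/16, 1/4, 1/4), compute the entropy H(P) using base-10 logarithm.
0.6865 dits

Shannon entropy is H(X) = -Σ p(x) log p(x).

For P = (1/8, 3/16, 3/16, 1/4, 1/4):
H = -1/8 × log_10(1/8) -3/16 × log_10(3/16) -3/16 × log_10(3/16) -1/4 × log_10(1/4) -1/4 × log_10(1/4)
H = 0.6865 dits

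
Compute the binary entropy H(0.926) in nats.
0.2639 nats

The binary entropy function is:
H(p) = -p log(p) - (1-p) log(1-p)

H(0.926) = -0.926 × log_e(0.926) - 0.074 × log_e(0.074)
H(0.926) = 0.2639 nats

Note: Binary entropy is maximized at p=0.5 (H=1 bit) and minimized at p=0 or p=1 (H=0).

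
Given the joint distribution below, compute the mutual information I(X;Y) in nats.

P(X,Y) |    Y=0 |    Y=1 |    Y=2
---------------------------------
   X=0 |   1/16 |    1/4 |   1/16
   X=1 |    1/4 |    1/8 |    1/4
0.1101 nats

Mutual information: I(X;Y) = H(X) + H(Y) - H(X,Y)

Marginals:
P(X) = (3/8, 5/8), H(X) = 0.6616 nats
P(Y) = (5/16, 3/8, 5/16), H(Y) = 1.0948 nats

Joint entropy: H(X,Y) = 1.6462 nats

I(X;Y) = 0.6616 + 1.0948 - 1.6462 = 0.1101 nats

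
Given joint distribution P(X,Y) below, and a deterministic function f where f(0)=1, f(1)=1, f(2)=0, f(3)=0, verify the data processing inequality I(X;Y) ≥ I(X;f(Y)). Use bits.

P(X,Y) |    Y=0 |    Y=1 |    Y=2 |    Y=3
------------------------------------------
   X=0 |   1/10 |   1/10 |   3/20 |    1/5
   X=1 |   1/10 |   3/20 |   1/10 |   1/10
I(X;Y) = 0.0318, I(X;f(Y)) = 0.0267, inequality holds: 0.0318 ≥ 0.0267

Data Processing Inequality: For any Markov chain X → Y → Z, we have I(X;Y) ≥ I(X;Z).

Here Z = f(Y) is a deterministic function of Y, forming X → Y → Z.

Original I(X;Y) = 0.0318 bits

After applying f:
P(X,Z) where Z=f(Y):
- P(X,Z=0) = P(X,Y=2) + P(X,Y=3)
- P(X,Z=1) = P(X,Y=0) + P(X,Y=1)

I(X;Z) = I(X;f(Y)) = 0.0267 bits

Verification: 0.0318 ≥ 0.0267 ✓

Information cannot be created by processing; the function f can only lose information about X.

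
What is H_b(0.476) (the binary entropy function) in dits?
0.3005 dits

The binary entropy function is:
H(p) = -p log(p) - (1-p) log(1-p)

H(0.476) = -0.476 × log_10(0.476) - 0.524 × log_10(0.524)
H(0.476) = 0.3005 dits

Note: Binary entropy is maximized at p=0.5 (H=1 bit) and minimized at p=0 or p=1 (H=0).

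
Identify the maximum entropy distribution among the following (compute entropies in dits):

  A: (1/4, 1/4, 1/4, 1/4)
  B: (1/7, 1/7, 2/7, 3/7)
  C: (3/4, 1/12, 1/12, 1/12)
A

For a discrete distribution over n outcomes, entropy is maximized by the uniform distribution.

Computing entropies:
H(A) = 0.6021 dits
H(B) = 0.5546 dits
H(C) = 0.3635 dits

The uniform distribution (where all probabilities equal 1/4) achieves the maximum entropy of log_10(4) = 0.6021 dits.

Distribution A has the highest entropy.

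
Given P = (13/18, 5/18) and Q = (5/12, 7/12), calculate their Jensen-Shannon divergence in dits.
0.0210 dits

Jensen-Shannon divergence is:
JSD(P||Q) = 0.5 × D_KL(P||M) + 0.5 × D_KL(Q||M)
where M = 0.5 × (P + Q) is the mixture distribution.

M = 0.5 × (13/18, 5/18) + 0.5 × (5/12, 7/12) = (0.569444, 0.430556)

D_KL(P||M) = 0.0217 dits
D_KL(Q||M) = 0.0204 dits

JSD(P||Q) = 0.5 × 0.0217 + 0.5 × 0.0204 = 0.0210 dits

Unlike KL divergence, JSD is symmetric and bounded: 0 ≤ JSD ≤ log(2).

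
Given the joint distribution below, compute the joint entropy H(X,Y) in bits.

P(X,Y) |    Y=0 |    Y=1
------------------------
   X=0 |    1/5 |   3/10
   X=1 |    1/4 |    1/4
1.9855 bits

Joint entropy is H(X,Y) = -Σ_{x,y} p(x,y) log p(x,y).

Summing over all non-zero entries:
H(X,Y) = -[1/5·log_2(1/5) + 3/10·log_2(3/10) + 1/4·log_2(1/4) + 1/4·log_2(1/4)]
H(X,Y) = 1.9855 bits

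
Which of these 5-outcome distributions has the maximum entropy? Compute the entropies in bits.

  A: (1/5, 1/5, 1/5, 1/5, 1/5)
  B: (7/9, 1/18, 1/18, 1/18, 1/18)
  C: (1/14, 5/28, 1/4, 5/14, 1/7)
A

For a discrete distribution over n outcomes, entropy is maximized by the uniform distribution.

Computing entropies:
H(A) = 2.3219 bits
H(B) = 1.2086 bits
H(C) = 2.1473 bits

The uniform distribution (where all probabilities equal 1/5) achieves the maximum entropy of log_2(5) = 2.3219 bits.

Distribution A has the highest entropy.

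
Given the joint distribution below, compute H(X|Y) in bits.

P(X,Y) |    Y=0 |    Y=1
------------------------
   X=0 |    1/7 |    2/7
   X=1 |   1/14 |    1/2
0.9398 bits

Using the chain rule: H(X|Y) = H(X,Y) - H(Y)

First, compute H(X,Y) = 1.6894 bits

Marginal P(Y) = (3/14, 11/14)
H(Y) = 0.7496 bits

H(X|Y) = H(X,Y) - H(Y) = 1.6894 - 0.7496 = 0.9398 bits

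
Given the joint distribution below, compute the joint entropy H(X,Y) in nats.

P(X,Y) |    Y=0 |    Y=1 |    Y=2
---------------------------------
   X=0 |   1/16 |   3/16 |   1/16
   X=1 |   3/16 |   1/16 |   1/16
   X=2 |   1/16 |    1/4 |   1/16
2.0140 nats

Joint entropy is H(X,Y) = -Σ_{x,y} p(x,y) log p(x,y).

Summing over all non-zero entries:
H(X,Y) = -[1/16·log_e(1/16) + 3/16·log_e(3/16) + 1/16·log_e(1/16) + 3/16·log_e(3/16) + 1/16·log_e(1/16) + 1/16·log_e(1/16) + 1/16·log_e(1/16) + 1/4·log_e(1/4) + 1/16·log_e(1/16)]
H(X,Y) = 2.0140 nats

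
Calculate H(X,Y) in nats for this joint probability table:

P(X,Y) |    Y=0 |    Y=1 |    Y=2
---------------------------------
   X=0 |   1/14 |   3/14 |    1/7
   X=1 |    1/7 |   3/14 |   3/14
1.7348 nats

Joint entropy is H(X,Y) = -Σ_{x,y} p(x,y) log p(x,y).

Summing over all non-zero entries:
H(X,Y) = -[1/14·log_e(1/14) + 3/14·log_e(3/14) + 1/7·log_e(1/7) + 1/7·log_e(1/7) + 3/14·log_e(3/14) + 3/14·log_e(3/14)]
H(X,Y) = 1.7348 nats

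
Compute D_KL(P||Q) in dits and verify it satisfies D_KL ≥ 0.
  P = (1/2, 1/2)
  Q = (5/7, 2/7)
0.0441 dits

KL divergence satisfies the Gibbs inequality: D_KL(P||Q) ≥ 0 for all distributions P, Q.

D_KL(P||Q) = Σ p(x) log(p(x)/q(x))
Term by term:
  x=0: 1/2 × log_10[(1/2)/(5/7)] = -0.0775
  x=1: 1/2 × log_10[(1/2)/(2/7)] = 0.1215
D_KL(P||Q) = 0.0441 dits

D_KL(P||Q) = 0.0441 ≥ 0 ✓

This non-negativity is a fundamental property: relative entropy cannot be negative because it measures how different Q is from P.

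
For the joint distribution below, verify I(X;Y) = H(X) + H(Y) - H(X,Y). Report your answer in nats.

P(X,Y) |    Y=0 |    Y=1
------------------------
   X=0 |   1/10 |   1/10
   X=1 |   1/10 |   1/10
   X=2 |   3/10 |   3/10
I(X;Y) = 0.0000 nats

Mutual information has multiple equivalent forms:
- I(X;Y) = H(X) - H(X|Y)
- I(X;Y) = H(Y) - H(Y|X)
- I(X;Y) = H(X) + H(Y) - H(X,Y)

Computing all quantities:
H(X) = 0.9503, H(Y) = 0.6931, H(X,Y) = 1.6434
H(X|Y) = 0.9503, H(Y|X) = 0.6931

Verification:
H(X) - H(X|Y) = 0.9503 - 0.9503 = 0.0000
H(Y) - H(Y|X) = 0.6931 - 0.6931 = 0.0000
H(X) + H(Y) - H(X,Y) = 0.9503 + 0.6931 - 1.6434 = 0.0000

All forms give I(X;Y) = 0.0000 nats. ✓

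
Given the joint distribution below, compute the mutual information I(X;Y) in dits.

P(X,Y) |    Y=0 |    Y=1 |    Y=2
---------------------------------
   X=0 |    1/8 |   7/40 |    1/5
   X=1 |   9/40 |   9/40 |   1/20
0.0286 dits

Mutual information: I(X;Y) = H(X) + H(Y) - H(X,Y)

Marginals:
P(X) = (1/2, 1/2), H(X) = 0.3010 dits
P(Y) = (7/20, 2/5, 1/4), H(Y) = 0.4693 dits

Joint entropy: H(X,Y) = 0.7417 dits

I(X;Y) = 0.3010 + 0.4693 - 0.7417 = 0.0286 dits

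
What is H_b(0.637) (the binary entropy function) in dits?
0.2845 dits

The binary entropy function is:
H(p) = -p log(p) - (1-p) log(1-p)

H(0.637) = -0.637 × log_10(0.637) - 0.363 × log_10(0.363)
H(0.637) = 0.2845 dits

Note: Binary entropy is maximized at p=0.5 (H=1 bit) and minimized at p=0 or p=1 (H=0).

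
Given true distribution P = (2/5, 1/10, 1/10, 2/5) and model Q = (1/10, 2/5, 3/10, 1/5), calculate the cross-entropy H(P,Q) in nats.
1.7768 nats

Cross-entropy: H(P,Q) = -Σ p(x) log q(x)

Alternatively: H(P,Q) = H(P) + D_KL(P||Q)
H(P) = 1.1935 nats
D_KL(P||Q) = 0.5833 nats

H(P,Q) = 1.1935 + 0.5833 = 1.7768 nats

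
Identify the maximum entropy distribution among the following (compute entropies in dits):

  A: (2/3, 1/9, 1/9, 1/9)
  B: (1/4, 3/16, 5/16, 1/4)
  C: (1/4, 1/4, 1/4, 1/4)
C

For a discrete distribution over n outcomes, entropy is maximized by the uniform distribution.

Computing entropies:
H(A) = 0.4355 dits
H(B) = 0.5952 dits
H(C) = 0.6021 dits

The uniform distribution (where all probabilities equal 1/4) achieves the maximum entropy of log_10(4) = 0.6021 dits.

Distribution C has the highest entropy.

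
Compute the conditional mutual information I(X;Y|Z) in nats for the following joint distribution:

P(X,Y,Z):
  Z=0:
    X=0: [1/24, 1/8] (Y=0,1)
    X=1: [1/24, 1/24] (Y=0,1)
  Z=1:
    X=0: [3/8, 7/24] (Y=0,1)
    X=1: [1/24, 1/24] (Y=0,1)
0.0082 nats

Conditional mutual information: I(X;Y|Z) = H(X|Z) + H(Y|Z) - H(X,Y|Z)

H(Z) = 0.5623
H(X,Z) = 0.9831 → H(X|Z) = 0.4208
H(Y,Z) = 1.2367 → H(Y|Z) = 0.6743
H(X,Y,Z) = 1.6492 → H(X,Y|Z) = 1.0869

I(X;Y|Z) = 0.4208 + 0.6743 - 1.0869 = 0.0082 nats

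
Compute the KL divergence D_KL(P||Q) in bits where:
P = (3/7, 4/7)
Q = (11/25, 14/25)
0.0004 bits

KL divergence: D_KL(P||Q) = Σ p(x) log(p(x)/q(x))

Computing term by term:
  x=0: 3/7 × log_2[(3/7)/(11/25)] = 3/7 × -0.0380 = -0.0163
  x=1: 4/7 × log_2[(4/7)/(14/25)] = 4/7 × 0.0291 = 0.0167

D_KL(P||Q) = 0.0004 bits

Note: KL divergence is always non-negative and equals 0 iff P = Q.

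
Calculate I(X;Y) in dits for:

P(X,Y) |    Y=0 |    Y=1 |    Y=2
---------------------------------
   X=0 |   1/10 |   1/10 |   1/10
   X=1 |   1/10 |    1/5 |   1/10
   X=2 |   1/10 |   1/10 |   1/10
0.0060 dits

Mutual information: I(X;Y) = H(X) + H(Y) - H(X,Y)

Marginals:
P(X) = (3/10, 2/5, 3/10), H(X) = 0.4729 dits
P(Y) = (3/10, 2/5, 3/10), H(Y) = 0.4729 dits

Joint entropy: H(X,Y) = 0.9398 dits

I(X;Y) = 0.4729 + 0.4729 - 0.9398 = 0.0060 dits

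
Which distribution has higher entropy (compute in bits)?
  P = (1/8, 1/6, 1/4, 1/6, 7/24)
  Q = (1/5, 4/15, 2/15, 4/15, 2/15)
Q

Computing entropies in bits:
H(P) = 2.2551
H(Q) = 2.2566

Distribution Q has higher entropy.

Intuition: The distribution closer to uniform (more spread out) has higher entropy.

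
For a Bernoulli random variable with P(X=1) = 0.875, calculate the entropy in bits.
0.5436 bits

The binary entropy function is:
H(p) = -p log(p) - (1-p) log(1-p)

H(0.875) = -0.875 × log_2(0.875) - 0.125 × log_2(0.125)
H(0.875) = 0.5436 bits

Note: Binary entropy is maximized at p=0.5 (H=1 bit) and minimized at p=0 or p=1 (H=0).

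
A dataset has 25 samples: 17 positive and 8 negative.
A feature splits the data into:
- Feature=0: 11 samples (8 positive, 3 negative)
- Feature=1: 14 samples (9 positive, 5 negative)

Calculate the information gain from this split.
0.0059 bits

Information Gain = H(Y) - H(Y|Feature)

Before split:
P(positive) = 17/25 = 0.6800
H(Y) = 0.9044 bits

After split:
Feature=0: H = 0.8454 bits (weight = 11/25)
Feature=1: H = 0.9403 bits (weight = 14/25)
H(Y|Feature) = (11/25)×0.8454 + (14/25)×0.9403 = 0.8985 bits

Information Gain = 0.9044 - 0.8985 = 0.0059 bits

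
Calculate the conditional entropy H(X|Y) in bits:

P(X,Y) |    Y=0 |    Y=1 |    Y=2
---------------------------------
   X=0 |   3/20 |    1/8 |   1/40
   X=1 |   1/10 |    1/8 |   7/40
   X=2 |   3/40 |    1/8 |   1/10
1.4746 bits

Using the chain rule: H(X|Y) = H(X,Y) - H(Y)

First, compute H(X,Y) = 3.0533 bits

Marginal P(Y) = (13/40, 3/8, 3/10)
H(Y) = 1.5787 bits

H(X|Y) = H(X,Y) - H(Y) = 3.0533 - 1.5787 = 1.4746 bits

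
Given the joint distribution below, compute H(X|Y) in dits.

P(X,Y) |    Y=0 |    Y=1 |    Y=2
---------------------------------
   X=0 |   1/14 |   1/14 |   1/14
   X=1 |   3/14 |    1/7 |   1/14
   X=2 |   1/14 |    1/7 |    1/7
0.4400 dits

Using the chain rule: H(X|Y) = H(X,Y) - H(Y)

First, compute H(X,Y) = 0.9149 dits

Marginal P(Y) = (5/14, 5/14, 2/7)
H(Y) = 0.4748 dits

H(X|Y) = H(X,Y) - H(Y) = 0.9149 - 0.4748 = 0.4400 dits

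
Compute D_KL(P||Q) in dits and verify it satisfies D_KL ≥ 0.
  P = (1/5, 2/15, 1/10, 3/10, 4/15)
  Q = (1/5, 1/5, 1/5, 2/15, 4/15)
0.0521 dits

KL divergence satisfies the Gibbs inequality: D_KL(P||Q) ≥ 0 for all distributions P, Q.

D_KL(P||Q) = Σ p(x) log(p(x)/q(x))
Term by term:
  x=0: 1/5 × log_10[(1/5)/(1/5)] = 0.0000
  x=1: 2/15 × log_10[(2/15)/(1/5)] = -0.0235
  x=2: 1/10 × log_10[(1/10)/(1/5)] = -0.0301
  x=3: 3/10 × log_10[(3/10)/(2/15)] = 0.1057
  x=4: 4/15 × log_10[(4/15)/(4/15)] = 0.0000
D_KL(P||Q) = 0.0521 dits

D_KL(P||Q) = 0.0521 ≥ 0 ✓

This non-negativity is a fundamental property: relative entropy cannot be negative because it measures how different Q is from P.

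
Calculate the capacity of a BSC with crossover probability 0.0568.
0.6854 bits

For a binary symmetric channel (BSC) with error probability p:
Capacity C = 1 - H(p) bits per symbol

where H(p) = -p log₂(p) - (1-p) log₂(1-p) is the binary entropy function.

H(0.0568) = 0.3146 bits
C = 1 - 0.3146 = 0.6854 bits per symbol

This means we can reliably transmit up to 0.6854 bits of information per channel use.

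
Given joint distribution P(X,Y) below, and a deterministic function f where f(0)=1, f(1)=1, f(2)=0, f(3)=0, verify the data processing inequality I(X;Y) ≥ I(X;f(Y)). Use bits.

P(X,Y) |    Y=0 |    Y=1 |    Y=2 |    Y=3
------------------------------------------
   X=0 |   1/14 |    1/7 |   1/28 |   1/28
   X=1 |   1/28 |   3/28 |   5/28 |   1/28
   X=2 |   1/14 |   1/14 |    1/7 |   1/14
I(X;Y) = 0.1133, I(X;f(Y)) = 0.0747, inequality holds: 0.1133 ≥ 0.0747

Data Processing Inequality: For any Markov chain X → Y → Z, we have I(X;Y) ≥ I(X;Z).

Here Z = f(Y) is a deterministic function of Y, forming X → Y → Z.

Original I(X;Y) = 0.1133 bits

After applying f:
P(X,Z) where Z=f(Y):
- P(X,Z=0) = P(X,Y=2) + P(X,Y=3)
- P(X,Z=1) = P(X,Y=0) + P(X,Y=1)

I(X;Z) = I(X;f(Y)) = 0.0747 bits

Verification: 0.1133 ≥ 0.0747 ✓

Information cannot be created by processing; the function f can only lose information about X.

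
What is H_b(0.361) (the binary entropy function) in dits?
0.2840 dits

The binary entropy function is:
H(p) = -p log(p) - (1-p) log(1-p)

H(0.361) = -0.361 × log_10(0.361) - 0.639 × log_10(0.639)
H(0.361) = 0.2840 dits

Note: Binary entropy is maximized at p=0.5 (H=1 bit) and minimized at p=0 or p=1 (H=0).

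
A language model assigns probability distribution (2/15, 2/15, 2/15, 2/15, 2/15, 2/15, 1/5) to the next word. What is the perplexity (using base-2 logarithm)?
6.9158

Perplexity is 2^H (or exp(H) for natural log).

First, H = -Σ p log p = 2.7899 bits
Perplexity = 2^2.7899 = 6.9158

Interpretation: The model's uncertainty is equivalent to choosing uniformly among 6.9 options.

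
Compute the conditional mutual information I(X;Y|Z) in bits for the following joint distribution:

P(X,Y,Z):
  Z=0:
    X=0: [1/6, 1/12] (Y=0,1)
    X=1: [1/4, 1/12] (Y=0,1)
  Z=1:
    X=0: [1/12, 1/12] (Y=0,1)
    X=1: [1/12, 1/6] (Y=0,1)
0.0118 bits

Conditional mutual information: I(X;Y|Z) = H(X|Z) + H(Y|Z) - H(X,Y|Z)

H(Z) = 0.9799
H(X,Z) = 1.9591 → H(X|Z) = 0.9793
H(Y,Z) = 1.8879 → H(Y|Z) = 0.9080
H(X,Y,Z) = 2.8554 → H(X,Y|Z) = 1.8755

I(X;Y|Z) = 0.9793 + 0.9080 - 1.8755 = 0.0118 bits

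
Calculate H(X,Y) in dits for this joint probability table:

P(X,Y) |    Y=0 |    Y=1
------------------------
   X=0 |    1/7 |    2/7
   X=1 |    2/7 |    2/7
0.5871 dits

Joint entropy is H(X,Y) = -Σ_{x,y} p(x,y) log p(x,y).

Summing over all non-zero entries:
H(X,Y) = -[1/7·log_10(1/7) + 2/7·log_10(2/7) + 2/7·log_10(2/7) + 2/7·log_10(2/7)]
H(X,Y) = 0.5871 dits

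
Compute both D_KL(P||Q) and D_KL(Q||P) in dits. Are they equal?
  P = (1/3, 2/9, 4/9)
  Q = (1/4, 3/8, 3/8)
D_KL(P||Q) = 0.0239, D_KL(Q||P) = 0.0263

KL divergence is not symmetric: D_KL(P||Q) ≠ D_KL(Q||P) in general.

D_KL(P||Q) = 0.0239 dits
D_KL(Q||P) = 0.0263 dits

No, they are not equal!

This asymmetry is why KL divergence is not a true distance metric.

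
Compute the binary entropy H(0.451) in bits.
0.9931 bits

The binary entropy function is:
H(p) = -p log(p) - (1-p) log(1-p)

H(0.451) = -0.451 × log_2(0.451) - 0.549 × log_2(0.549)
H(0.451) = 0.9931 bits

Note: Binary entropy is maximized at p=0.5 (H=1 bit) and minimized at p=0 or p=1 (H=0).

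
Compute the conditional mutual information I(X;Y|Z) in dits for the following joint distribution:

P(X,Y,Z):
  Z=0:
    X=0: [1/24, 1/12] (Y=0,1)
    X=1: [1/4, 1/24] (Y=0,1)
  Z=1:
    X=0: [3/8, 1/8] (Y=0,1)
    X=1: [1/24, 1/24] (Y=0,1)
0.0284 dits

Conditional mutual information: I(X;Y|Z) = H(X|Z) + H(Y|Z) - H(X,Y|Z)

H(Z) = 0.2950
H(X,Z) = 0.5094 → H(X|Z) = 0.2144
H(Y,Z) = 0.5571 → H(Y|Z) = 0.2621
H(X,Y,Z) = 0.7431 → H(X,Y|Z) = 0.4481

I(X;Y|Z) = 0.2144 + 0.2621 - 0.4481 = 0.0284 dits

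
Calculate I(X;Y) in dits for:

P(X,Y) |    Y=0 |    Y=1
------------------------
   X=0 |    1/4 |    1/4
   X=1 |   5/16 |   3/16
0.0035 dits

Mutual information: I(X;Y) = H(X) + H(Y) - H(X,Y)

Marginals:
P(X) = (1/2, 1/2), H(X) = 0.3010 dits
P(Y) = (9/16, 7/16), H(Y) = 0.2976 dits

Joint entropy: H(X,Y) = 0.5952 dits

I(X;Y) = 0.3010 + 0.2976 - 0.5952 = 0.0035 dits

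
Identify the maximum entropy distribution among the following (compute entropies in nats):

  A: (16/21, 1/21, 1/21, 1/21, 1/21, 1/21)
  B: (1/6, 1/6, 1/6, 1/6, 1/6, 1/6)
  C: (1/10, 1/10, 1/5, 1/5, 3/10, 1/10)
B

For a discrete distribution over n outcomes, entropy is maximized by the uniform distribution.

Computing entropies:
H(A) = 0.9321 nats
H(B) = 1.7918 nats
H(C) = 1.6957 nats

The uniform distribution (where all probabilities equal 1/6) achieves the maximum entropy of log_e(6) = 1.7918 nats.

Distribution B has the highest entropy.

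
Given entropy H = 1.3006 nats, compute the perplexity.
3.6715

Perplexity is e^H (or exp(H) for natural log).

H = 1.3006 nats
Perplexity = e^1.3006 = 3.6715

Interpretation: The model's uncertainty is equivalent to choosing uniformly among 3.7 options.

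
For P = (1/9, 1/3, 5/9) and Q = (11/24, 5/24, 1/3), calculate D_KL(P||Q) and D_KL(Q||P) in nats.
D_KL(P||Q) = 0.2830, D_KL(Q||P) = 0.3813

KL divergence is not symmetric: D_KL(P||Q) ≠ D_KL(Q||P) in general.

D_KL(P||Q) = 0.2830 nats
D_KL(Q||P) = 0.3813 nats

No, they are not equal!

This asymmetry is why KL divergence is not a true distance metric.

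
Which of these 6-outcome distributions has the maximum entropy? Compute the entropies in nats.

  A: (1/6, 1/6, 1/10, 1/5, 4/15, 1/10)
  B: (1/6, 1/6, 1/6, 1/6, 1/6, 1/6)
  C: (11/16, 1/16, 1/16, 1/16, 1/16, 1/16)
B

For a discrete distribution over n outcomes, entropy is maximized by the uniform distribution.

Computing entropies:
H(A) = 1.7321 nats
H(B) = 1.7918 nats
H(C) = 1.1240 nats

The uniform distribution (where all probabilities equal 1/6) achieves the maximum entropy of log_e(6) = 1.7918 nats.

Distribution B has the highest entropy.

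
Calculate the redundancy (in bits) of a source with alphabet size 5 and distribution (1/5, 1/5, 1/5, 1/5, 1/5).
0.0000 bits

Redundancy measures how far a source is from maximum entropy:
R = H_max - H(X)

Maximum entropy for 5 symbols: H_max = log_2(5) = 2.3219 bits
Actual entropy: H(X) = 2.3219 bits
Redundancy: R = 2.3219 - 2.3219 = 0.0000 bits

This redundancy represents potential for compression: the source could be compressed by 0.0000 bits per symbol.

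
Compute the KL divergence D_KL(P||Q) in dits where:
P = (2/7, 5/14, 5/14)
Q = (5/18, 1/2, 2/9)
0.0249 dits

KL divergence: D_KL(P||Q) = Σ p(x) log(p(x)/q(x))

Computing term by term:
  x=0: 2/7 × log_10[(2/7)/(5/18)] = 2/7 × 0.0122 = 0.0035
  x=1: 5/14 × log_10[(5/14)/(1/2)] = 5/14 × -0.1461 = -0.0522
  x=2: 5/14 × log_10[(5/14)/(2/9)] = 5/14 × 0.2061 = 0.0736

D_KL(P||Q) = 0.0249 dits

Note: KL divergence is always non-negative and equals 0 iff P = Q.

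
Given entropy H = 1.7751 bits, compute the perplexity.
3.4226

Perplexity is 2^H (or exp(H) for natural log).

H = 1.7751 bits
Perplexity = 2^1.7751 = 3.4226

Interpretation: The model's uncertainty is equivalent to choosing uniformly among 3.4 options.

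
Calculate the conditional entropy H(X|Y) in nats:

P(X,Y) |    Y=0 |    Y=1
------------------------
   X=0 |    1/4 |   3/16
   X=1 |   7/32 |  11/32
0.6688 nats

Using the chain rule: H(X|Y) = H(X,Y) - H(Y)

First, compute H(X,Y) = 1.3600 nats

Marginal P(Y) = (15/32, 17/32)
H(Y) = 0.6912 nats

H(X|Y) = H(X,Y) - H(Y) = 1.3600 - 0.6912 = 0.6688 nats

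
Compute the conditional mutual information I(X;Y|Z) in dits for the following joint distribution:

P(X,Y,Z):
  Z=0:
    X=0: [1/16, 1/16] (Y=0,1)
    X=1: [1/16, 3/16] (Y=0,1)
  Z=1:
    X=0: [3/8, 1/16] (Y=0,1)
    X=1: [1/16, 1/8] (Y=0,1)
0.0410 dits

Conditional mutual information: I(X;Y|Z) = H(X|Z) + H(Y|Z) - H(X,Y|Z)

H(Z) = 0.2873
H(X,Z) = 0.5568 → H(X|Z) = 0.2695
H(Y,Z) = 0.5568 → H(Y|Z) = 0.2695
H(X,Y,Z) = 0.7852 → H(X,Y|Z) = 0.4979

I(X;Y|Z) = 0.2695 + 0.2695 - 0.4979 = 0.0410 dits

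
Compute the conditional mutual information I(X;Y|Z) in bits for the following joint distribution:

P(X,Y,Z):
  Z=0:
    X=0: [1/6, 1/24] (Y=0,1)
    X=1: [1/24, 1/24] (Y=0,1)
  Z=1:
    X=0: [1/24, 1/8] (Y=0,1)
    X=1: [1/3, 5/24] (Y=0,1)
0.0687 bits

Conditional mutual information: I(X;Y|Z) = H(X|Z) + H(Y|Z) - H(X,Y|Z)

H(Z) = 0.8709
H(X,Z) = 1.6802 → H(X|Z) = 0.8093
H(Y,Z) = 1.8292 → H(Y|Z) = 0.9583
H(X,Y,Z) = 2.5698 → H(X,Y|Z) = 1.6989

I(X;Y|Z) = 0.8093 + 0.9583 - 1.6989 = 0.0687 bits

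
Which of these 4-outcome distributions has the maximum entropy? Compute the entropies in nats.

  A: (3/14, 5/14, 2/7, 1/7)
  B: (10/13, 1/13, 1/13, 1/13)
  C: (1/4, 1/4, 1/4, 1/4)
C

For a discrete distribution over n outcomes, entropy is maximized by the uniform distribution.

Computing entropies:
H(A) = 1.3337 nats
H(B) = 0.7937 nats
H(C) = 1.3863 nats

The uniform distribution (where all probabilities equal 1/4) achieves the maximum entropy of log_e(4) = 1.3863 nats.

Distribution C has the highest entropy.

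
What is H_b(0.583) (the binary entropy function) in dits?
0.2950 dits

The binary entropy function is:
H(p) = -p log(p) - (1-p) log(1-p)

H(0.583) = -0.583 × log_10(0.583) - 0.417 × log_10(0.417)
H(0.583) = 0.2950 dits

Note: Binary entropy is maximized at p=0.5 (H=1 bit) and minimized at p=0 or p=1 (H=0).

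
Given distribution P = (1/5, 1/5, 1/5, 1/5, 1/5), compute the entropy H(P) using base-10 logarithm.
0.6990 dits

Shannon entropy is H(X) = -Σ p(x) log p(x).

For P = (1/5, 1/5, 1/5, 1/5, 1/5):
H = -1/5 × log_10(1/5) -1/5 × log_10(1/5) -1/5 × log_10(1/5) -1/5 × log_10(1/5) -1/5 × log_10(1/5)
H = 0.6990 dits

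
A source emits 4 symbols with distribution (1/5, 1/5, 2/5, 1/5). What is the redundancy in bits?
0.0781 bits

Redundancy measures how far a source is from maximum entropy:
R = H_max - H(X)

Maximum entropy for 4 symbols: H_max = log_2(4) = 2.0000 bits
Actual entropy: H(X) = 1.9219 bits
Redundancy: R = 2.0000 - 1.9219 = 0.0781 bits

This redundancy represents potential for compression: the source could be compressed by 0.0781 bits per symbol.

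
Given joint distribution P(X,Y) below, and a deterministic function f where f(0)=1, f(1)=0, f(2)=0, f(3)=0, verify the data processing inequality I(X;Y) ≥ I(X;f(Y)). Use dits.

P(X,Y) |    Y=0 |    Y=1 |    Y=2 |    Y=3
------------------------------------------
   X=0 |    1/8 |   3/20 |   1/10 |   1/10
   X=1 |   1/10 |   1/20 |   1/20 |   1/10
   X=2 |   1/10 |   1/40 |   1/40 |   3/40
I(X;Y) = 0.0162, I(X;f(Y)) = 0.0049, inequality holds: 0.0162 ≥ 0.0049

Data Processing Inequality: For any Markov chain X → Y → Z, we have I(X;Y) ≥ I(X;Z).

Here Z = f(Y) is a deterministic function of Y, forming X → Y → Z.

Original I(X;Y) = 0.0162 dits

After applying f:
P(X,Z) where Z=f(Y):
- P(X,Z=0) = P(X,Y=1) + P(X,Y=2) + P(X,Y=3)
- P(X,Z=1) = P(X,Y=0)

I(X;Z) = I(X;f(Y)) = 0.0049 dits

Verification: 0.0162 ≥ 0.0049 ✓

Information cannot be created by processing; the function f can only lose information about X.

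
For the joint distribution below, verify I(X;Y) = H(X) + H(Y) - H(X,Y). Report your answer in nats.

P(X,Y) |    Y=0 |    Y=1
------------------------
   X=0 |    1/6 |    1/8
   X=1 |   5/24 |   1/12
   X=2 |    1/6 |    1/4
I(X;Y) = 0.0356 nats

Mutual information has multiple equivalent forms:
- I(X;Y) = H(X) - H(X|Y)
- I(X;Y) = H(Y) - H(Y|X)
- I(X;Y) = H(X) + H(Y) - H(X,Y)

Computing all quantities:
H(X) = 1.0835, H(Y) = 0.6897, H(X,Y) = 1.7376
H(X|Y) = 1.0480, H(Y|X) = 0.6541

Verification:
H(X) - H(X|Y) = 1.0835 - 1.0480 = 0.0356
H(Y) - H(Y|X) = 0.6897 - 0.6541 = 0.0356
H(X) + H(Y) - H(X,Y) = 1.0835 + 0.6897 - 1.7376 = 0.0356

All forms give I(X;Y) = 0.0356 nats. ✓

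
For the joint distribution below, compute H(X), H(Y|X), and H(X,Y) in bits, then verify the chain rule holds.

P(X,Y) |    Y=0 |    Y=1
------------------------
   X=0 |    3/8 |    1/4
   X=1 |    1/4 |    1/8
H(X,Y) = 1.9056, H(X) = 0.9544, H(Y|X) = 0.9512 (all in bits)

Chain rule: H(X,Y) = H(X) + H(Y|X)

Left side — joint entropy directly:
H(X,Y) = -Σ p(x,y) log p(x,y) = 1.9056 bits

Right side — compute H(Y|X) from the conditional distributions:
P(X) = (5/8, 3/8), so H(X) = 0.9544 bits
H(Y|X) = Σ_x P(X=x) · H(Y|X=x):
  P(Y|X=0) = (3/5, 2/5), H(Y|X=0) = 0.9710, weight P(X=0) = 5/8
  P(Y|X=1) = (2/3, 1/3), H(Y|X=1) = 0.9183, weight P(X=1) = 3/8
H(Y|X) = 0.9512 bits

H(X) + H(Y|X) = 0.9544 + 0.9512 = 1.9056 bits

Both sides equal 1.9056 bits. ✓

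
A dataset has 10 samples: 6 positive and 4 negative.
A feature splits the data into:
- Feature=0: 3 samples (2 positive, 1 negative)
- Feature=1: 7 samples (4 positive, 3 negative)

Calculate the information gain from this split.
0.0058 bits

Information Gain = H(Y) - H(Y|Feature)

Before split:
P(positive) = 6/10 = 0.6000
H(Y) = 0.9710 bits

After split:
Feature=0: H = 0.9183 bits (weight = 3/10)
Feature=1: H = 0.9852 bits (weight = 7/10)
H(Y|Feature) = (3/10)×0.9183 + (7/10)×0.9852 = 0.9651 bits

Information Gain = 0.9710 - 0.9651 = 0.0058 bits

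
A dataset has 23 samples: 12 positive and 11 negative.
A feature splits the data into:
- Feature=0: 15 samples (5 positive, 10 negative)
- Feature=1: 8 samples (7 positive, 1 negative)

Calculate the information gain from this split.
0.2107 bits

Information Gain = H(Y) - H(Y|Feature)

Before split:
P(positive) = 12/23 = 0.5217
H(Y) = 0.9986 bits

After split:
Feature=0: H = 0.9183 bits (weight = 15/23)
Feature=1: H = 0.5436 bits (weight = 8/23)
H(Y|Feature) = (15/23)×0.9183 + (8/23)×0.5436 = 0.7880 bits

Information Gain = 0.9986 - 0.7880 = 0.2107 bits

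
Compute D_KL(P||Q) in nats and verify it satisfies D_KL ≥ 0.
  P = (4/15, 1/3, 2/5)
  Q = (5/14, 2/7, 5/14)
0.0188 nats

KL divergence satisfies the Gibbs inequality: D_KL(P||Q) ≥ 0 for all distributions P, Q.

D_KL(P||Q) = Σ p(x) log(p(x)/q(x))
Term by term:
  x=0: 4/15 × log_e[(4/15)/(5/14)] = -0.0779
  x=1: 1/3 × log_e[(1/3)/(2/7)] = 0.0514
  x=2: 2/5 × log_e[(2/5)/(5/14)] = 0.0453
D_KL(P||Q) = 0.0188 nats

D_KL(P||Q) = 0.0188 ≥ 0 ✓

This non-negativity is a fundamental property: relative entropy cannot be negative because it measures how different Q is from P.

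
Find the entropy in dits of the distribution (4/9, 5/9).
0.2983 dits

Shannon entropy is H(X) = -Σ p(x) log p(x).

For P = (4/9, 5/9):
H = -4/9 × log_10(4/9) -5/9 × log_10(5/9)
H = 0.2983 dits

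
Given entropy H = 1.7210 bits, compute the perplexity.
3.2966

Perplexity is 2^H (or exp(H) for natural log).

H = 1.7210 bits
Perplexity = 2^1.7210 = 3.2966

Interpretation: The model's uncertainty is equivalent to choosing uniformly among 3.3 options.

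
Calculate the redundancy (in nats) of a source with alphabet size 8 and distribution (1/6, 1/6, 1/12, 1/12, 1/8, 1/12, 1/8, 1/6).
0.0425 nats

Redundancy measures how far a source is from maximum entropy:
R = H_max - H(X)

Maximum entropy for 8 symbols: H_max = log_e(8) = 2.0794 nats
Actual entropy: H(X) = 2.0370 nats
Redundancy: R = 2.0794 - 2.0370 = 0.0425 nats

This redundancy represents potential for compression: the source could be compressed by 0.0425 nats per symbol.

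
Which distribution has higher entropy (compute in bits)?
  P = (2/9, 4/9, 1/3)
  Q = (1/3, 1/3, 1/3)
Q

Computing entropies in bits:
H(P) = 1.5305
H(Q) = 1.5850

Distribution Q has higher entropy.

Intuition: The distribution closer to uniform (more spread out) has higher entropy.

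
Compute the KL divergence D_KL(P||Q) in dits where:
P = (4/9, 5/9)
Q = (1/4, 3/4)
0.0386 dits

KL divergence: D_KL(P||Q) = Σ p(x) log(p(x)/q(x))

Computing term by term:
  x=0: 4/9 × log_10[(4/9)/(1/4)] = 4/9 × 0.2499 = 0.1111
  x=1: 5/9 × log_10[(5/9)/(3/4)] = 5/9 × -0.1303 = -0.0724

D_KL(P||Q) = 0.0386 dits

Note: KL divergence is always non-negative and equals 0 iff P = Q.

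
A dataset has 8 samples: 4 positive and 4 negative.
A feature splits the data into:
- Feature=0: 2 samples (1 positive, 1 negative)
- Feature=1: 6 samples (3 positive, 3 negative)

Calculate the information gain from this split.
0.0000 bits

Information Gain = H(Y) - H(Y|Feature)

Before split:
P(positive) = 4/8 = 0.5000
H(Y) = 1.0000 bits

After split:
Feature=0: H = 1.0000 bits (weight = 2/8)
Feature=1: H = 1.0000 bits (weight = 6/8)
H(Y|Feature) = (2/8)×1.0000 + (6/8)×1.0000 = 1.0000 bits

Information Gain = 1.0000 - 1.0000 = 0.0000 bits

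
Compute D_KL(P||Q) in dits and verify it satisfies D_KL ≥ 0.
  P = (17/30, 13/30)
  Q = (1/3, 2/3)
0.0495 dits

KL divergence satisfies the Gibbs inequality: D_KL(P||Q) ≥ 0 for all distributions P, Q.

D_KL(P||Q) = Σ p(x) log(p(x)/q(x))
Term by term:
  x=0: 17/30 × log_10[(17/30)/(1/3)] = 0.1306
  x=1: 13/30 × log_10[(13/30)/(2/3)] = -0.0811
D_KL(P||Q) = 0.0495 dits

D_KL(P||Q) = 0.0495 ≥ 0 ✓

This non-negativity is a fundamental property: relative entropy cannot be negative because it measures how different Q is from P.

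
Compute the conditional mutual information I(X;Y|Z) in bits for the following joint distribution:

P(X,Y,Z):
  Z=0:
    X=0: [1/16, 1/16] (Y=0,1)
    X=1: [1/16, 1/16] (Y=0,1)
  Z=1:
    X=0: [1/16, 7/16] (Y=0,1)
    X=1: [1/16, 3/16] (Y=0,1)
0.0129 bits

Conditional mutual information: I(X;Y|Z) = H(X|Z) + H(Y|Z) - H(X,Y|Z)

H(Z) = 0.8113
H(X,Z) = 1.7500 → H(X|Z) = 0.9387
H(Y,Z) = 1.5488 → H(Y|Z) = 0.7375
H(X,Y,Z) = 2.4746 → H(X,Y|Z) = 1.6633

I(X;Y|Z) = 0.9387 + 0.7375 - 1.6633 = 0.0129 bits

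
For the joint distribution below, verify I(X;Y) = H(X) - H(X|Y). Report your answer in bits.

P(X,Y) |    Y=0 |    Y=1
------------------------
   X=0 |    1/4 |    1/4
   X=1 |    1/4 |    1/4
I(X;Y) = 0.0000 bits

Mutual information has multiple equivalent forms:
- I(X;Y) = H(X) - H(X|Y)
- I(X;Y) = H(Y) - H(Y|X)
- I(X;Y) = H(X) + H(Y) - H(X,Y)

Computing all quantities:
H(X) = 1.0000, H(Y) = 1.0000, H(X,Y) = 2.0000
H(X|Y) = 1.0000, H(Y|X) = 1.0000

Verification:
H(X) - H(X|Y) = 1.0000 - 1.0000 = 0.0000
H(Y) - H(Y|X) = 1.0000 - 1.0000 = 0.0000
H(X) + H(Y) - H(X,Y) = 1.0000 + 1.0000 - 2.0000 = 0.0000

All forms give I(X;Y) = 0.0000 bits. ✓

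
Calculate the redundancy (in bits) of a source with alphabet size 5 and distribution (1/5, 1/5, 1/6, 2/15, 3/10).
0.0537 bits

Redundancy measures how far a source is from maximum entropy:
R = H_max - H(X)

Maximum entropy for 5 symbols: H_max = log_2(5) = 2.3219 bits
Actual entropy: H(X) = 2.2683 bits
Redundancy: R = 2.3219 - 2.2683 = 0.0537 bits

This redundancy represents potential for compression: the source could be compressed by 0.0537 bits per symbol.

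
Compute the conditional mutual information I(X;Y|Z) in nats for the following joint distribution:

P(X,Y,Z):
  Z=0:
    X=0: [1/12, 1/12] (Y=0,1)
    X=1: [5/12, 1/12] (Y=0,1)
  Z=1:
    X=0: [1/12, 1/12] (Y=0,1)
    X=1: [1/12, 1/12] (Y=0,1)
0.0341 nats

Conditional mutual information: I(X;Y|Z) = H(X|Z) + H(Y|Z) - H(X,Y|Z)

H(Z) = 0.6365
H(X,Z) = 1.2425 → H(X|Z) = 0.6059
H(Y,Z) = 1.2425 → H(Y|Z) = 0.6059
H(X,Y,Z) = 1.8143 → H(X,Y|Z) = 1.1778

I(X;Y|Z) = 0.6059 + 0.6059 - 1.1778 = 0.0341 nats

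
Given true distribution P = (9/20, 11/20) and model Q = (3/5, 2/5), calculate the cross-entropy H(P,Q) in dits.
0.3187 dits

Cross-entropy: H(P,Q) = -Σ p(x) log q(x)

Alternatively: H(P,Q) = H(P) + D_KL(P||Q)
H(P) = 0.2989 dits
D_KL(P||Q) = 0.0198 dits

H(P,Q) = 0.2989 + 0.0198 = 0.3187 dits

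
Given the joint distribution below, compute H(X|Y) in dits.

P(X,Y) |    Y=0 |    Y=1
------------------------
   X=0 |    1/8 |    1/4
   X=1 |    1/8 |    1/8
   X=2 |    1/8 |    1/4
0.4653 dits

Using the chain rule: H(X|Y) = H(X,Y) - H(Y)

First, compute H(X,Y) = 0.7526 dits

Marginal P(Y) = (3/8, 5/8)
H(Y) = 0.2873 dits

H(X|Y) = H(X,Y) - H(Y) = 0.7526 - 0.2873 = 0.4653 dits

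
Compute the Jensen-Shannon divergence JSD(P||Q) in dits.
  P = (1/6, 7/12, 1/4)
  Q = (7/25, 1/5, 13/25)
0.0349 dits

Jensen-Shannon divergence is:
JSD(P||Q) = 0.5 × D_KL(P||M) + 0.5 × D_KL(Q||M)
where M = 0.5 × (P + Q) is the mixture distribution.

M = 0.5 × (1/6, 7/12, 1/4) + 0.5 × (7/25, 1/5, 13/25) = (0.223333, 0.391667, 0.385)

D_KL(P||M) = 0.0329 dits
D_KL(Q||M) = 0.0370 dits

JSD(P||Q) = 0.5 × 0.0329 + 0.5 × 0.0370 = 0.0349 dits

Unlike KL divergence, JSD is symmetric and bounded: 0 ≤ JSD ≤ log(2).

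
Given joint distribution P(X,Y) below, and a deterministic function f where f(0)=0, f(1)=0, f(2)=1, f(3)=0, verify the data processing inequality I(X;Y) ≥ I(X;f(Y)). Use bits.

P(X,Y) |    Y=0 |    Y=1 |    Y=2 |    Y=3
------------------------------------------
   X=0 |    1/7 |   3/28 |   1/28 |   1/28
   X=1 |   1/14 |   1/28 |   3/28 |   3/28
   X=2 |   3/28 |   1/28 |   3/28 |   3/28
I(X;Y) = 0.1220, I(X;f(Y)) = 0.0396, inequality holds: 0.1220 ≥ 0.0396

Data Processing Inequality: For any Markov chain X → Y → Z, we have I(X;Y) ≥ I(X;Z).

Here Z = f(Y) is a deterministic function of Y, forming X → Y → Z.

Original I(X;Y) = 0.1220 bits

After applying f:
P(X,Z) where Z=f(Y):
- P(X,Z=0) = P(X,Y=0) + P(X,Y=1) + P(X,Y=3)
- P(X,Z=1) = P(X,Y=2)

I(X;Z) = I(X;f(Y)) = 0.0396 bits

Verification: 0.1220 ≥ 0.0396 ✓

Information cannot be created by processing; the function f can only lose information about X.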